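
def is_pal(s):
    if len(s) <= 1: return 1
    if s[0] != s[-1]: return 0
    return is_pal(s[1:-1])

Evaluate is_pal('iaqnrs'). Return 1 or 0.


is_pal('iaqnrs'): s[0]='i' != s[-1]='s' -> return 0
Result: 0 (not a palindrome)

0


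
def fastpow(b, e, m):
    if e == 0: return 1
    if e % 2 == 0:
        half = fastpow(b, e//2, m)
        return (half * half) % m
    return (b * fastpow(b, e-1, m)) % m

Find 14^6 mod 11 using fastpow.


fastpow(14, 6, 11): e is even, compute fastpow(14, 3, 11)
  fastpow(14, 3, 11): e is odd, compute fastpow(14, 2, 11)
    fastpow(14, 2, 11): e is even, compute fastpow(14, 1, 11)
      fastpow(14, 1, 11): e is odd, compute fastpow(14, 0, 11)
        fastpow(14, 0, 11) = 1
      (14 * 1) % 11 = 3
    half=3, (3*3) % 11 = 9
  (14 * 9) % 11 = 5
half=5, (5*5) % 11 = 3

3


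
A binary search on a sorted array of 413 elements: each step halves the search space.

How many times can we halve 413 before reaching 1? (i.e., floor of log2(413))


413 / 2 = 206
206 / 2 = 103
103 / 2 = 51
51 / 2 = 25
25 / 2 = 12
12 / 2 = 6
6 / 2 = 3
3 / 2 = 1
Reached 1 after 8 halvings

8


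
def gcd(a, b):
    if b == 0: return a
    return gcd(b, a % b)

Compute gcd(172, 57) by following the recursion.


gcd(172, 57) = gcd(57, 1)
gcd(57, 1) = gcd(1, 0)
gcd(1, 0) = 1  (base case)

1


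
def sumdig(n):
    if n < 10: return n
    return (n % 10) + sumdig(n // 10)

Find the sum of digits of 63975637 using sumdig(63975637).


sumdig(63975637) = 7 + sumdig(6397563)
sumdig(6397563) = 3 + sumdig(639756)
sumdig(639756) = 6 + sumdig(63975)
sumdig(63975) = 5 + sumdig(6397)
sumdig(6397) = 7 + sumdig(639)
sumdig(639) = 9 + sumdig(63)
sumdig(63) = 3 + sumdig(6)
sumdig(6) = 6  (base case)
Total: 7 + 3 + 6 + 5 + 7 + 9 + 3 + 6 = 46

46


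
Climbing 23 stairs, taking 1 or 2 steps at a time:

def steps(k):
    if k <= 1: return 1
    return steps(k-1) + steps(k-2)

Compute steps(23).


Building up from base cases:
steps(0) = 1
steps(1) = 1
steps(2) = steps(1) + steps(0) = 1 + 1 = 2
steps(3) = steps(2) + steps(1) = 2 + 1 = 3
steps(4) = steps(3) + steps(2) = 3 + 2 = 5
steps(5) = steps(4) + steps(3) = 5 + 3 = 8
steps(6) = steps(5) + steps(4) = 8 + 5 = 13
steps(7) = steps(6) + steps(5) = 13 + 8 = 21
steps(8) = steps(7) + steps(6) = 21 + 13 = 34
steps(9) = steps(8) + steps(7) = 34 + 21 = 55
steps(10) = steps(9) + steps(8) = 55 + 34 = 89
steps(11) = steps(10) + steps(9) = 89 + 55 = 144
steps(12) = steps(11) + steps(10) = 144 + 89 = 233
steps(13) = steps(12) + steps(11) = 233 + 144 = 377
steps(14) = steps(13) + steps(12) = 377 + 233 = 610
steps(15) = steps(14) + steps(13) = 610 + 377 = 987
steps(16) = steps(15) + steps(14) = 987 + 610 = 1597
steps(17) = steps(16) + steps(15) = 1597 + 987 = 2584
steps(18) = steps(17) + steps(16) = 2584 + 1597 = 4181
steps(19) = steps(18) + steps(17) = 4181 + 2584 = 6765
steps(20) = steps(19) + steps(18) = 6765 + 4181 = 10946
steps(21) = steps(20) + steps(19) = 10946 + 6765 = 17711
steps(22) = steps(21) + steps(20) = 17711 + 10946 = 28657
steps(23) = steps(22) + steps(21) = 28657 + 17711 = 46368

46368


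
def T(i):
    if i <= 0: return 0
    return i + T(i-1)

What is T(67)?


T(67)
= 67 + 66 + 65 + 64 + 63 + 62 + 61 + 60 + 59 + 58 + 57 + 56 + 55 + 54 + 53 + 52 + 51 + 50 + 49 + 48 + 47 + 46 + 45 + 44 + 43 + 42 + 41 + 40 + 39 + 38 + 37 + 36 + 35 + 34 + 33 + 32 + 31 + 30 + 29 + 28 + 27 + 26 + 25 + 24 + 23 + 22 + 21 + 20 + 19 + 18 + 17 + 16 + 15 + 14 + 13 + 12 + 11 + 10 + 9 + 8 + 7 + 6 + 5 + 4 + 3 + 2 + 1 + T(0)
= 67 + 66 + 65 + 64 + 63 + 62 + 61 + 60 + 59 + 58 + 57 + 56 + 55 + 54 + 53 + 52 + 51 + 50 + 49 + 48 + 47 + 46 + 45 + 44 + 43 + 42 + 41 + 40 + 39 + 38 + 37 + 36 + 35 + 34 + 33 + 32 + 31 + 30 + 29 + 28 + 27 + 26 + 25 + 24 + 23 + 22 + 21 + 20 + 19 + 18 + 17 + 16 + 15 + 14 + 13 + 12 + 11 + 10 + 9 + 8 + 7 + 6 + 5 + 4 + 3 + 2 + 1 + 0
= 2278

2278


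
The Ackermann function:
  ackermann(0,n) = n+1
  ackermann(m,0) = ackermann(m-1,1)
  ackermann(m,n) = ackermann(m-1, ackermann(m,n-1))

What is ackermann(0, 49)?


ackermann(0, 49) = 50
Result: ackermann(0, 49) = 50

50


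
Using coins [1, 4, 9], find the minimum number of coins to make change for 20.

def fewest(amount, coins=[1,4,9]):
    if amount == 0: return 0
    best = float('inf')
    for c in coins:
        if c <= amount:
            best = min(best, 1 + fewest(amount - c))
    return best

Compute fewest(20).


Building up with DP:
fewest(0) = 0
fewest(1) = min(1+fewest(0)=1+0=1) = 1
fewest(2) = min(1+fewest(1)=1+1=2) = 2
fewest(3) = min(1+fewest(2)=1+2=3) = 3
fewest(4) = min(1+fewest(3)=1+3=4, 1+fewest(0)=1+0=1) = 1
fewest(5) = min(1+fewest(4)=1+1=2, 1+fewest(1)=1+1=2) = 2
fewest(6) = min(1+fewest(5)=1+2=3, 1+fewest(2)=1+2=3) = 3
fewest(7) = min(1+fewest(6)=1+3=4, 1+fewest(3)=1+3=4) = 4
fewest(8) = min(1+fewest(7)=1+4=5, 1+fewest(4)=1+1=2) = 2
fewest(9) = min(1+fewest(8)=1+2=3, 1+fewest(5)=1+2=3, 1+fewest(0)=1+0=1) = 1
fewest(10) = min(1+fewest(9)=1+1=2, 1+fewest(6)=1+3=4, 1+fewest(1)=1+1=2) = 2
fewest(11) = min(1+fewest(10)=1+2=3, 1+fewest(7)=1+4=5, 1+fewest(2)=1+2=3) = 3
fewest(12) = min(1+fewest(11)=1+3=4, 1+fewest(8)=1+2=3, 1+fewest(3)=1+3=4) = 3
fewest(13) = min(1+fewest(12)=1+3=4, 1+fewest(9)=1+1=2, 1+fewest(4)=1+1=2) = 2
fewest(14) = min(1+fewest(13)=1+2=3, 1+fewest(10)=1+2=3, 1+fewest(5)=1+2=3) = 3
fewest(15) = min(1+fewest(14)=1+3=4, 1+fewest(11)=1+3=4, 1+fewest(6)=1+3=4) = 4
fewest(16) = min(1+fewest(15)=1+4=5, 1+fewest(12)=1+3=4, 1+fewest(7)=1+4=5) = 4
fewest(17) = min(1+fewest(16)=1+4=5, 1+fewest(13)=1+2=3, 1+fewest(8)=1+2=3) = 3
fewest(18) = min(1+fewest(17)=1+3=4, 1+fewest(14)=1+3=4, 1+fewest(9)=1+1=2) = 2
fewest(19) = min(1+fewest(18)=1+2=3, 1+fewest(15)=1+4=5, 1+fewest(10)=1+2=3) = 3
fewest(20) = min(1+fewest(19)=1+3=4, 1+fewest(16)=1+4=5, 1+fewest(11)=1+3=4) = 4

4


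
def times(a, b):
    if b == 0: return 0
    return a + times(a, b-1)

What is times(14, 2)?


times(14, 2) = 14 + times(14, 1)
times(14, 1) = 14 + times(14, 0)
times(14, 0) = 0  (base case)
Total: 14 + 14 + 0 = 28

28


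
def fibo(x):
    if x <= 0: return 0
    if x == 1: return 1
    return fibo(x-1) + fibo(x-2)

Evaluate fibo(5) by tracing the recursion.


Computing fibo(5) bottom-up:
fibo(0) = 0
fibo(1) = 1
fibo(2) = fibo(1) + fibo(0) = 1 + 0 = 1
fibo(3) = fibo(2) + fibo(1) = 1 + 1 = 2
fibo(4) = fibo(3) + fibo(2) = 2 + 1 = 3
fibo(5) = fibo(4) + fibo(3) = 3 + 2 = 5

5


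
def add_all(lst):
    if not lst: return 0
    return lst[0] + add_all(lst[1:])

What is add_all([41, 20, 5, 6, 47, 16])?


add_all([41, 20, 5, 6, 47, 16]) = 41 + add_all([20, 5, 6, 47, 16])
add_all([20, 5, 6, 47, 16]) = 20 + add_all([5, 6, 47, 16])
add_all([5, 6, 47, 16]) = 5 + add_all([6, 47, 16])
add_all([6, 47, 16]) = 6 + add_all([47, 16])
add_all([47, 16]) = 47 + add_all([16])
add_all([16]) = 16 + add_all([])
add_all([]) = 0  (base case)
Total: 41 + 20 + 5 + 6 + 47 + 16 + 0 = 135

135


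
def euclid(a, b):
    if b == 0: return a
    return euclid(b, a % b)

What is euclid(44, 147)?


euclid(44, 147) = euclid(147, 44)
euclid(147, 44) = euclid(44, 15)
euclid(44, 15) = euclid(15, 14)
euclid(15, 14) = euclid(14, 1)
euclid(14, 1) = euclid(1, 0)
euclid(1, 0) = 1  (base case)

1


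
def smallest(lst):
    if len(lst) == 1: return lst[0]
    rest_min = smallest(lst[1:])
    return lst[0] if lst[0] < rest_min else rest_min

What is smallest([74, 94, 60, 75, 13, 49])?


smallest([74, 94, 60, 75, 13, 49]): compare 74 with smallest([94, 60, 75, 13, 49])
smallest([94, 60, 75, 13, 49]): compare 94 with smallest([60, 75, 13, 49])
smallest([60, 75, 13, 49]): compare 60 with smallest([75, 13, 49])
smallest([75, 13, 49]): compare 75 with smallest([13, 49])
smallest([13, 49]): compare 13 with smallest([49])
smallest([49]) = 49  (base case)
Compare 13 with 49 -> 13
Compare 75 with 13 -> 13
Compare 60 with 13 -> 13
Compare 94 with 13 -> 13
Compare 74 with 13 -> 13

13


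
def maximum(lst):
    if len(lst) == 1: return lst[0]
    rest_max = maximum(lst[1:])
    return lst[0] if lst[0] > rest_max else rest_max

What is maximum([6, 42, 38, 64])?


maximum([6, 42, 38, 64]): compare 6 with maximum([42, 38, 64])
maximum([42, 38, 64]): compare 42 with maximum([38, 64])
maximum([38, 64]): compare 38 with maximum([64])
maximum([64]) = 64  (base case)
Compare 38 with 64 -> 64
Compare 42 with 64 -> 64
Compare 6 with 64 -> 64

64


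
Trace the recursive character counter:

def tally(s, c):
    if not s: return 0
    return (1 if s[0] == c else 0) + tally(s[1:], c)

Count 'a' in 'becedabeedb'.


s[0]='b' != 'a' -> 0
s[0]='e' != 'a' -> 0
s[0]='c' != 'a' -> 0
s[0]='e' != 'a' -> 0
s[0]='d' != 'a' -> 0
s[0]='a' == 'a' -> 1
s[0]='b' != 'a' -> 0
s[0]='e' != 'a' -> 0
s[0]='e' != 'a' -> 0
s[0]='d' != 'a' -> 0
s[0]='b' != 'a' -> 0
Sum: 0 + 0 + 0 + 0 + 0 + 1 + 0 + 0 + 0 + 0 + 0 = 1

1


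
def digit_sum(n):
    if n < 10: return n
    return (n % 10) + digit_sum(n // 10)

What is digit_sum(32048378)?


digit_sum(32048378) = 8 + digit_sum(3204837)
digit_sum(3204837) = 7 + digit_sum(320483)
digit_sum(320483) = 3 + digit_sum(32048)
digit_sum(32048) = 8 + digit_sum(3204)
digit_sum(3204) = 4 + digit_sum(320)
digit_sum(320) = 0 + digit_sum(32)
digit_sum(32) = 2 + digit_sum(3)
digit_sum(3) = 3  (base case)
Total: 8 + 7 + 3 + 8 + 4 + 0 + 2 + 3 = 35

35


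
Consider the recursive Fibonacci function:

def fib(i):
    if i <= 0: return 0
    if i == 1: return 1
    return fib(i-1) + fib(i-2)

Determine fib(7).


Computing fib(7) bottom-up:
fib(0) = 0
fib(1) = 1
fib(2) = fib(1) + fib(0) = 1 + 0 = 1
fib(3) = fib(2) + fib(1) = 1 + 1 = 2
fib(4) = fib(3) + fib(2) = 2 + 1 = 3
fib(5) = fib(4) + fib(3) = 3 + 2 = 5
fib(6) = fib(5) + fib(4) = 5 + 3 = 8
fib(7) = fib(6) + fib(5) = 8 + 5 = 13

13


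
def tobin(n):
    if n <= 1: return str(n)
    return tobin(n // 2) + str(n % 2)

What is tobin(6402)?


tobin(6402) = tobin(3201) + '0'
tobin(3201) = tobin(1600) + '1'
tobin(1600) = tobin(800) + '0'
tobin(800) = tobin(400) + '0'
tobin(400) = tobin(200) + '0'
tobin(200) = tobin(100) + '0'
tobin(100) = tobin(50) + '0'
tobin(50) = tobin(25) + '0'
tobin(25) = tobin(12) + '1'
tobin(12) = tobin(6) + '0'
tobin(6) = tobin(3) + '0'
tobin(3) = tobin(1) + '1'
tobin(1) = '1'  (base case)
Concatenating: '1' + '1' + '0' + '0' + '1' + '0' + '0' + '0' + '0' + '0' + '0' + '1' + '0' = '1100100000010'

1100100000010


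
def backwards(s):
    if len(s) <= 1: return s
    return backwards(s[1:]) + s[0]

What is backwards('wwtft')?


backwards('wwtft') = backwards('wtft') + 'w'
backwards('wtft') = backwards('tft') + 'w'
backwards('tft') = backwards('ft') + 't'
backwards('ft') = backwards('t') + 'f'
backwards('t') = 't'  (base case)
Concatenating: 't' + 'f' + 't' + 'w' + 'w' = 'tftww'

tftww


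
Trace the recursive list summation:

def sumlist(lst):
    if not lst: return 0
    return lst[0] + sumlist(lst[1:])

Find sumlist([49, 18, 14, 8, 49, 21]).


sumlist([49, 18, 14, 8, 49, 21]) = 49 + sumlist([18, 14, 8, 49, 21])
sumlist([18, 14, 8, 49, 21]) = 18 + sumlist([14, 8, 49, 21])
sumlist([14, 8, 49, 21]) = 14 + sumlist([8, 49, 21])
sumlist([8, 49, 21]) = 8 + sumlist([49, 21])
sumlist([49, 21]) = 49 + sumlist([21])
sumlist([21]) = 21 + sumlist([])
sumlist([]) = 0  (base case)
Total: 49 + 18 + 14 + 8 + 49 + 21 + 0 = 159

159


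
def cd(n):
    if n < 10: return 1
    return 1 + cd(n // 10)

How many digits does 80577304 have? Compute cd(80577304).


cd(80577304) = 1 + cd(8057730)
cd(8057730) = 1 + cd(805773)
cd(805773) = 1 + cd(80577)
cd(80577) = 1 + cd(8057)
cd(8057) = 1 + cd(805)
cd(805) = 1 + cd(80)
cd(80) = 1 + cd(8)
cd(8) = 1  (base case: 8 < 10)
Unwinding: 1 + 1 + 1 + 1 + 1 + 1 + 1 + 1 = 8

8


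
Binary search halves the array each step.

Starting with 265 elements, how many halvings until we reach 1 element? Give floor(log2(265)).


265 / 2 = 132
132 / 2 = 66
66 / 2 = 33
33 / 2 = 16
16 / 2 = 8
8 / 2 = 4
4 / 2 = 2
2 / 2 = 1
Reached 1 after 8 halvings

8


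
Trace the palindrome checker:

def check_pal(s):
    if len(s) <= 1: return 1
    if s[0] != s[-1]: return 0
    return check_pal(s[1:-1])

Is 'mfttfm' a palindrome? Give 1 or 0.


check_pal('mfttfm'): s[0]='m' == s[-1]='m' -> check check_pal('fttf')
check_pal('fttf'): s[0]='f' == s[-1]='f' -> check check_pal('tt')
check_pal('tt'): s[0]='t' == s[-1]='t' -> check check_pal('')
check_pal(''): len <= 1 -> return 1  (base case)
Result: 1 (palindrome)

1


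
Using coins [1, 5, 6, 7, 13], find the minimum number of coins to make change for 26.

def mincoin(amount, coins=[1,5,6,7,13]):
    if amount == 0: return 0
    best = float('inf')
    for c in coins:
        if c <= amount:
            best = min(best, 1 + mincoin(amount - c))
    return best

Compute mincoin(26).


Building up with DP:
mincoin(0) = 0
mincoin(1) = min(1+mincoin(0)=1+0=1) = 1
mincoin(2) = min(1+mincoin(1)=1+1=2) = 2
mincoin(3) = min(1+mincoin(2)=1+2=3) = 3
mincoin(4) = min(1+mincoin(3)=1+3=4) = 4
mincoin(5) = min(1+mincoin(4)=1+4=5, 1+mincoin(0)=1+0=1) = 1
mincoin(6) = min(1+mincoin(5)=1+1=2, 1+mincoin(1)=1+1=2, 1+mincoin(0)=1+0=1) = 1
mincoin(7) = min(1+mincoin(6)=1+1=2, 1+mincoin(2)=1+2=3, 1+mincoin(1)=1+1=2, 1+mincoin(0)=1+0=1) = 1
mincoin(8) = min(1+mincoin(7)=1+1=2, 1+mincoin(3)=1+3=4, 1+mincoin(2)=1+2=3, 1+mincoin(1)=1+1=2) = 2
mincoin(9) = min(1+mincoin(8)=1+2=3, 1+mincoin(4)=1+4=5, 1+mincoin(3)=1+3=4, 1+mincoin(2)=1+2=3) = 3
mincoin(10) = min(1+mincoin(9)=1+3=4, 1+mincoin(5)=1+1=2, 1+mincoin(4)=1+4=5, 1+mincoin(3)=1+3=4) = 2
mincoin(11) = min(1+mincoin(10)=1+2=3, 1+mincoin(6)=1+1=2, 1+mincoin(5)=1+1=2, 1+mincoin(4)=1+4=5) = 2
mincoin(12) = min(1+mincoin(11)=1+2=3, 1+mincoin(7)=1+1=2, 1+mincoin(6)=1+1=2, 1+mincoin(5)=1+1=2) = 2
mincoin(13) = min(1+mincoin(12)=1+2=3, 1+mincoin(8)=1+2=3, 1+mincoin(7)=1+1=2, 1+mincoin(6)=1+1=2, 1+mincoin(0)=1+0=1) = 1
mincoin(14) = min(1+mincoin(13)=1+1=2, 1+mincoin(9)=1+3=4, 1+mincoin(8)=1+2=3, 1+mincoin(7)=1+1=2, 1+mincoin(1)=1+1=2) = 2
mincoin(15) = min(1+mincoin(14)=1+2=3, 1+mincoin(10)=1+2=3, 1+mincoin(9)=1+3=4, 1+mincoin(8)=1+2=3, 1+mincoin(2)=1+2=3) = 3
mincoin(16) = min(1+mincoin(15)=1+3=4, 1+mincoin(11)=1+2=3, 1+mincoin(10)=1+2=3, 1+mincoin(9)=1+3=4, 1+mincoin(3)=1+3=4) = 3
mincoin(17) = min(1+mincoin(16)=1+3=4, 1+mincoin(12)=1+2=3, 1+mincoin(11)=1+2=3, 1+mincoin(10)=1+2=3, 1+mincoin(4)=1+4=5) = 3
mincoin(18) = min(1+mincoin(17)=1+3=4, 1+mincoin(13)=1+1=2, 1+mincoin(12)=1+2=3, 1+mincoin(11)=1+2=3, 1+mincoin(5)=1+1=2) = 2
mincoin(19) = min(1+mincoin(18)=1+2=3, 1+mincoin(14)=1+2=3, 1+mincoin(13)=1+1=2, 1+mincoin(12)=1+2=3, 1+mincoin(6)=1+1=2) = 2
mincoin(20) = min(1+mincoin(19)=1+2=3, 1+mincoin(15)=1+3=4, 1+mincoin(14)=1+2=3, 1+mincoin(13)=1+1=2, 1+mincoin(7)=1+1=2) = 2
mincoin(21) = min(1+mincoin(20)=1+2=3, 1+mincoin(16)=1+3=4, 1+mincoin(15)=1+3=4, 1+mincoin(14)=1+2=3, 1+mincoin(8)=1+2=3) = 3
mincoin(22) = min(1+mincoin(21)=1+3=4, 1+mincoin(17)=1+3=4, 1+mincoin(16)=1+3=4, 1+mincoin(15)=1+3=4, 1+mincoin(9)=1+3=4) = 4
mincoin(23) = min(1+mincoin(22)=1+4=5, 1+mincoin(18)=1+2=3, 1+mincoin(17)=1+3=4, 1+mincoin(16)=1+3=4, 1+mincoin(10)=1+2=3) = 3
mincoin(24) = min(1+mincoin(23)=1+3=4, 1+mincoin(19)=1+2=3, 1+mincoin(18)=1+2=3, 1+mincoin(17)=1+3=4, 1+mincoin(11)=1+2=3) = 3
mincoin(25) = min(1+mincoin(24)=1+3=4, 1+mincoin(20)=1+2=3, 1+mincoin(19)=1+2=3, 1+mincoin(18)=1+2=3, 1+mincoin(12)=1+2=3) = 3
mincoin(26) = min(1+mincoin(25)=1+3=4, 1+mincoin(21)=1+3=4, 1+mincoin(20)=1+2=3, 1+mincoin(19)=1+2=3, 1+mincoin(13)=1+1=2) = 2

2


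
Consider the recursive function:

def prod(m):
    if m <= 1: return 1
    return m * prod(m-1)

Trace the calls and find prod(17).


prod(17)
= 17 * prod(16)
= 17 * 16 * prod(15)
= 17 * 16 * 15 * prod(14)
= 17 * 16 * 15 * 14 * prod(13)
= 17 * 16 * 15 * 14 * 13 * prod(12)
= 17 * 16 * 15 * 14 * 13 * 12 * prod(11)
= 17 * 16 * 15 * 14 * 13 * 12 * 11 * prod(10)
= 17 * 16 * 15 * 14 * 13 * 12 * 11 * 10 * prod(9)
= 17 * 16 * 15 * 14 * 13 * 12 * 11 * 10 * 9 * prod(8)
= 17 * 16 * 15 * 14 * 13 * 12 * 11 * 10 * 9 * 8 * prod(7)
= 17 * 16 * 15 * 14 * 13 * 12 * 11 * 10 * 9 * 8 * 7 * prod(6)
= 17 * 16 * 15 * 14 * 13 * 12 * 11 * 10 * 9 * 8 * 7 * 6 * prod(5)
= 17 * 16 * 15 * 14 * 13 * 12 * 11 * 10 * 9 * 8 * 7 * 6 * 5 * prod(4)
= 17 * 16 * 15 * 14 * 13 * 12 * 11 * 10 * 9 * 8 * 7 * 6 * 5 * 4 * prod(3)
= 17 * 16 * 15 * 14 * 13 * 12 * 11 * 10 * 9 * 8 * 7 * 6 * 5 * 4 * 3 * prod(2)
= 17 * 16 * 15 * 14 * 13 * 12 * 11 * 10 * 9 * 8 * 7 * 6 * 5 * 4 * 3 * 2 * prod(1)
= 17 * 16 * 15 * 14 * 13 * 12 * 11 * 10 * 9 * 8 * 7 * 6 * 5 * 4 * 3 * 2 * 1
= 355687428096000

355687428096000


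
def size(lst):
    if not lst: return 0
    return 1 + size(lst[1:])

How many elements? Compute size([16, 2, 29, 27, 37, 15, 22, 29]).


size([16, 2, 29, 27, 37, 15, 22, 29]) = 1 + size([2, 29, 27, 37, 15, 22, 29])
size([2, 29, 27, 37, 15, 22, 29]) = 1 + size([29, 27, 37, 15, 22, 29])
size([29, 27, 37, 15, 22, 29]) = 1 + size([27, 37, 15, 22, 29])
size([27, 37, 15, 22, 29]) = 1 + size([37, 15, 22, 29])
size([37, 15, 22, 29]) = 1 + size([15, 22, 29])
size([15, 22, 29]) = 1 + size([22, 29])
size([22, 29]) = 1 + size([29])
size([29]) = 1 + size([])
size([]) = 0  (base case)
Unwinding: 1 + 1 + 1 + 1 + 1 + 1 + 1 + 1 + 0 = 8

8


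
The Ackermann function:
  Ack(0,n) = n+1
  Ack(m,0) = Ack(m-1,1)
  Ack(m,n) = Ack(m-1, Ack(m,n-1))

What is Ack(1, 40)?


Ack(1, 40) = Ack(0, Ack(1, 39))
  Ack(1, 39) = Ack(0, Ack(1, 38))
    Ack(1, 38) = Ack(0, Ack(1, 37))
      Ack(1, 37) = Ack(0, Ack(1, 36))
        Ack(1, 36) = Ack(0, Ack(1, 35))
          Ack(1, 35) = Ack(0, Ack(1, 34))
          Ack(1, 34) = Ack(0, Ack(1, 33))
          Ack(1, 33) = Ack(0, Ack(1, 32))
          Ack(1, 32) = Ack(0, Ack(1, 31))
          Ack(1, 31) = Ack(0, Ack(1, 30))
          Ack(1, 30) = Ack(0, Ack(1, 29))
          Ack(1, 29) = Ack(0, Ack(1, 28))
          Ack(1, 28) = Ack(0, Ack(1, 27))
          Ack(1, 27) = Ack(0, Ack(1, 26))
          Ack(1, 26) = Ack(0, Ack(1, 25))
          Ack(1, 25) = Ack(0, Ack(1, 24))
          Ack(1, 24) = Ack(0, Ack(1, 23))
          Ack(1, 23) = Ack(0, Ack(1, 22))
          Ack(1, 22) = Ack(0, Ack(1, 21))
          Ack(1, 21) = Ack(0, Ack(1, 20))
          Ack(1, 20) = Ack(0, Ack(1, 19))
          Ack(1, 19) = Ack(0, Ack(1, 18))
          Ack(1, 18) = Ack(0, Ack(1, 17))
          Ack(1, 17) = Ack(0, Ack(1, 16))
          Ack(1, 16) = Ack(0, Ack(1, 15))
... (trace truncated)
Result: Ack(1, 40) = 42

42


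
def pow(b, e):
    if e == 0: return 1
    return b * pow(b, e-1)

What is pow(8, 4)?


pow(8, 4)
= 8 * pow(8, 3)
= 8 * 8 * pow(8, 2)
= 8 * 8 * 8 * pow(8, 1)
= 8 * 8 * 8 * 8 * pow(8, 0)
= 8 * 8 * 8 * 8 * 1
= 4096

4096


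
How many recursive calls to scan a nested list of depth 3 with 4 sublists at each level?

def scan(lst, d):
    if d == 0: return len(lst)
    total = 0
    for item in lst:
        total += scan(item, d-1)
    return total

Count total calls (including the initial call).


At depth 0 (root): 1 call
At depth 1: each of 1 parents calls scan on 4 children = 4 calls
At depth 2: each of 4 parents calls scan on 4 children = 16 calls
At depth 3: each of 16 parents calls scan on 4 children = 64 calls
Total: 1 + 4 + 16 + 64 = 85

85


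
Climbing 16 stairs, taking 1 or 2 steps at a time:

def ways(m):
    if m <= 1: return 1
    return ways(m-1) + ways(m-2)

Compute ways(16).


Building up from base cases:
ways(0) = 1
ways(1) = 1
ways(2) = ways(1) + ways(0) = 1 + 1 = 2
ways(3) = ways(2) + ways(1) = 2 + 1 = 3
ways(4) = ways(3) + ways(2) = 3 + 2 = 5
ways(5) = ways(4) + ways(3) = 5 + 3 = 8
ways(6) = ways(5) + ways(4) = 8 + 5 = 13
ways(7) = ways(6) + ways(5) = 13 + 8 = 21
ways(8) = ways(7) + ways(6) = 21 + 13 = 34
ways(9) = ways(8) + ways(7) = 34 + 21 = 55
ways(10) = ways(9) + ways(8) = 55 + 34 = 89
ways(11) = ways(10) + ways(9) = 89 + 55 = 144
ways(12) = ways(11) + ways(10) = 144 + 89 = 233
ways(13) = ways(12) + ways(11) = 233 + 144 = 377
ways(14) = ways(13) + ways(12) = 377 + 233 = 610
ways(15) = ways(14) + ways(13) = 610 + 377 = 987
ways(16) = ways(15) + ways(14) = 987 + 610 = 1597

1597


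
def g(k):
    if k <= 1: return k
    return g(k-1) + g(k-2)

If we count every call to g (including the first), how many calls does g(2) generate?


Let C(n) = total calls for g(n)
C(0) = 1, C(1) = 1
C(2) = 1 + C(1) + C(0) = 1 + 1 + 1 = 3

3


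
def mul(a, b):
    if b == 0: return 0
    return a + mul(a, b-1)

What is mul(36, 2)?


mul(36, 2) = 36 + mul(36, 1)
mul(36, 1) = 36 + mul(36, 0)
mul(36, 0) = 0  (base case)
Total: 36 + 36 + 0 = 72

72


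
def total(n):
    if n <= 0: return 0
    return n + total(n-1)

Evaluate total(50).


total(50)
= 50 + 49 + 48 + 47 + 46 + 45 + 44 + 43 + 42 + 41 + 40 + 39 + 38 + 37 + 36 + 35 + 34 + 33 + 32 + 31 + 30 + 29 + 28 + 27 + 26 + 25 + 24 + 23 + 22 + 21 + 20 + 19 + 18 + 17 + 16 + 15 + 14 + 13 + 12 + 11 + 10 + 9 + 8 + 7 + 6 + 5 + 4 + 3 + 2 + 1 + total(0)
= 50 + 49 + 48 + 47 + 46 + 45 + 44 + 43 + 42 + 41 + 40 + 39 + 38 + 37 + 36 + 35 + 34 + 33 + 32 + 31 + 30 + 29 + 28 + 27 + 26 + 25 + 24 + 23 + 22 + 21 + 20 + 19 + 18 + 17 + 16 + 15 + 14 + 13 + 12 + 11 + 10 + 9 + 8 + 7 + 6 + 5 + 4 + 3 + 2 + 1 + 0
= 1275

1275


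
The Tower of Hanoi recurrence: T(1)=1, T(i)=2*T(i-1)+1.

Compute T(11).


T(11) = 2 * T(10) + 1
T(10) = 2 * T(9) + 1
T(9) = 2 * T(8) + 1
T(8) = 2 * T(7) + 1
T(7) = 2 * T(6) + 1
T(6) = 2 * T(5) + 1
T(5) = 2 * T(4) + 1
T(4) = 2 * T(3) + 1
T(3) = 2 * T(2) + 1
T(2) = 2 * T(1) + 1
T(1) = 1  (base case)
T(2) = 2 * 1 + 1 = 3
T(3) = 2 * 3 + 1 = 7
T(4) = 2 * 7 + 1 = 15
T(5) = 2 * 15 + 1 = 31
T(6) = 2 * 31 + 1 = 63
T(7) = 2 * 63 + 1 = 127
T(8) = 2 * 127 + 1 = 255
T(9) = 2 * 255 + 1 = 511
T(10) = 2 * 511 + 1 = 1023
T(11) = 2 * 1023 + 1 = 2047

2047


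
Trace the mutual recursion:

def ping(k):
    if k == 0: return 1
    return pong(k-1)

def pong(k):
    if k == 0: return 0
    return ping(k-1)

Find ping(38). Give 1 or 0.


ping(38) = pong(37)
pong(37) = ping(36)
ping(36) = pong(35)
pong(35) = ping(34)
ping(34) = pong(33)
pong(33) = ping(32)
ping(32) = pong(31)
pong(31) = ping(30)
ping(30) = pong(29)
pong(29) = ping(28)
ping(28) = pong(27)
pong(27) = ping(26)
ping(26) = pong(25)
pong(25) = ping(24)
ping(24) = pong(23)
pong(23) = ping(22)
ping(22) = pong(21)
pong(21) = ping(20)
ping(20) = pong(19)
pong(19) = ping(18)
ping(18) = pong(17)
pong(17) = ping(16)
ping(16) = pong(15)
pong(15) = ping(14)
ping(14) = pong(13)
pong(13) = ping(12)
ping(12) = pong(11)
pong(11) = ping(10)
ping(10) = pong(9)
pong(9) = ping(8)
ping(8) = pong(7)
pong(7) = ping(6)
ping(6) = pong(5)
pong(5) = ping(4)
ping(4) = pong(3)
pong(3) = ping(2)
ping(2) = pong(1)
pong(1) = ping(0)
ping(0) = 1  (base case)
Result: 1

1


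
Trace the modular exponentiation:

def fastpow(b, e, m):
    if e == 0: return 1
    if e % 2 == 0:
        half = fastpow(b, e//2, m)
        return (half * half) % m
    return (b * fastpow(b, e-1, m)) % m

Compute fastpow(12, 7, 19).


fastpow(12, 7, 19): e is odd, compute fastpow(12, 6, 19)
  fastpow(12, 6, 19): e is even, compute fastpow(12, 3, 19)
    fastpow(12, 3, 19): e is odd, compute fastpow(12, 2, 19)
      fastpow(12, 2, 19): e is even, compute fastpow(12, 1, 19)
        fastpow(12, 1, 19): e is odd, compute fastpow(12, 0, 19)
          fastpow(12, 0, 19) = 1
        (12 * 1) % 19 = 12
      half=12, (12*12) % 19 = 11
    (12 * 11) % 19 = 18
  half=18, (18*18) % 19 = 1
(12 * 1) % 19 = 12

12


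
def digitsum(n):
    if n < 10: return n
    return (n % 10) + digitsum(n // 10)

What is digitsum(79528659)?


digitsum(79528659) = 9 + digitsum(7952865)
digitsum(7952865) = 5 + digitsum(795286)
digitsum(795286) = 6 + digitsum(79528)
digitsum(79528) = 8 + digitsum(7952)
digitsum(7952) = 2 + digitsum(795)
digitsum(795) = 5 + digitsum(79)
digitsum(79) = 9 + digitsum(7)
digitsum(7) = 7  (base case)
Total: 9 + 5 + 6 + 8 + 2 + 5 + 9 + 7 = 51

51


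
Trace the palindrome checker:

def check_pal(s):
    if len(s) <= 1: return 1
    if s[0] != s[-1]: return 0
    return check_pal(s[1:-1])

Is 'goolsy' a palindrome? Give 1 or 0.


check_pal('goolsy'): s[0]='g' != s[-1]='y' -> return 0
Result: 0 (not a palindrome)

0


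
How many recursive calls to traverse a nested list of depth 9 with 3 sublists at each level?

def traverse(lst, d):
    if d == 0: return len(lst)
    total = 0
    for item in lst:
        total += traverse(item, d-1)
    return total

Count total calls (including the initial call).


At depth 0 (root): 1 call
At depth 1: each of 1 parents calls traverse on 3 children = 3 calls
At depth 2: each of 3 parents calls traverse on 3 children = 9 calls
At depth 3: each of 9 parents calls traverse on 3 children = 27 calls
At depth 4: each of 27 parents calls traverse on 3 children = 81 calls
At depth 5: each of 81 parents calls traverse on 3 children = 243 calls
At depth 6: each of 243 parents calls traverse on 3 children = 729 calls
At depth 7: each of 729 parents calls traverse on 3 children = 2187 calls
At depth 8: each of 2187 parents calls traverse on 3 children = 6561 calls
At depth 9: each of 6561 parents calls traverse on 3 children = 19683 calls
Total: 1 + 3 + 9 + 27 + 81 + 243 + 729 + 2187 + 6561 + 19683 = 29524

29524


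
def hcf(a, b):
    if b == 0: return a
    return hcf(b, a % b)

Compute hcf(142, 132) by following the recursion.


hcf(142, 132) = hcf(132, 10)
hcf(132, 10) = hcf(10, 2)
hcf(10, 2) = hcf(2, 0)
hcf(2, 0) = 2  (base case)

2


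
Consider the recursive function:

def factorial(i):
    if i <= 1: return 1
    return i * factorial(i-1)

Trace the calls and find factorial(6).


factorial(6)
= 6 * factorial(5)
= 6 * 5 * factorial(4)
= 6 * 5 * 4 * factorial(3)
= 6 * 5 * 4 * 3 * factorial(2)
= 6 * 5 * 4 * 3 * 2 * factorial(1)
= 6 * 5 * 4 * 3 * 2 * 1
= 720

720


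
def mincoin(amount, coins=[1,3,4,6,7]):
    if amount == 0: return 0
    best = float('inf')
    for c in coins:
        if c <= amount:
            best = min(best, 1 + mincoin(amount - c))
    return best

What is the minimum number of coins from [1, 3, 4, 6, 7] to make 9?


Building up with DP:
mincoin(0) = 0
mincoin(1) = min(1+mincoin(0)=1+0=1) = 1
mincoin(2) = min(1+mincoin(1)=1+1=2) = 2
mincoin(3) = min(1+mincoin(2)=1+2=3, 1+mincoin(0)=1+0=1) = 1
mincoin(4) = min(1+mincoin(3)=1+1=2, 1+mincoin(1)=1+1=2, 1+mincoin(0)=1+0=1) = 1
mincoin(5) = min(1+mincoin(4)=1+1=2, 1+mincoin(2)=1+2=3, 1+mincoin(1)=1+1=2) = 2
mincoin(6) = min(1+mincoin(5)=1+2=3, 1+mincoin(3)=1+1=2, 1+mincoin(2)=1+2=3, 1+mincoin(0)=1+0=1) = 1
mincoin(7) = min(1+mincoin(6)=1+1=2, 1+mincoin(4)=1+1=2, 1+mincoin(3)=1+1=2, 1+mincoin(1)=1+1=2, 1+mincoin(0)=1+0=1) = 1
mincoin(8) = min(1+mincoin(7)=1+1=2, 1+mincoin(5)=1+2=3, 1+mincoin(4)=1+1=2, 1+mincoin(2)=1+2=3, 1+mincoin(1)=1+1=2) = 2
mincoin(9) = min(1+mincoin(8)=1+2=3, 1+mincoin(6)=1+1=2, 1+mincoin(5)=1+2=3, 1+mincoin(3)=1+1=2, 1+mincoin(2)=1+2=3) = 2

2


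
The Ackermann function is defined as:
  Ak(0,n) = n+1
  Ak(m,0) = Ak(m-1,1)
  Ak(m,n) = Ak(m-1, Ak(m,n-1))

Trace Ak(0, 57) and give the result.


Ak(0, 57) = 58
Result: Ak(0, 57) = 58

58


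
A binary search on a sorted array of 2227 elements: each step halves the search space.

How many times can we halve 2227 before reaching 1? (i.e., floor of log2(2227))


2227 / 2 = 1113
1113 / 2 = 556
556 / 2 = 278
278 / 2 = 139
139 / 2 = 69
69 / 2 = 34
34 / 2 = 17
17 / 2 = 8
8 / 2 = 4
4 / 2 = 2
2 / 2 = 1
Reached 1 after 11 halvings

11


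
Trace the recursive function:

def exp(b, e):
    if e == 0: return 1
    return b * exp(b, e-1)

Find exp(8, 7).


exp(8, 7)
= 8 * exp(8, 6)
= 8 * 8 * exp(8, 5)
= 8 * 8 * 8 * exp(8, 4)
= 8 * 8 * 8 * 8 * exp(8, 3)
= 8 * 8 * 8 * 8 * 8 * exp(8, 2)
= 8 * 8 * 8 * 8 * 8 * 8 * exp(8, 1)
= 8 * 8 * 8 * 8 * 8 * 8 * 8 * exp(8, 0)
= 8 * 8 * 8 * 8 * 8 * 8 * 8 * 1
= 2097152

2097152


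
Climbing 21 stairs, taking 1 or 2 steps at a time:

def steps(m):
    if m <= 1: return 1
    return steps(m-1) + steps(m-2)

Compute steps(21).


Building up from base cases:
steps(0) = 1
steps(1) = 1
steps(2) = steps(1) + steps(0) = 1 + 1 = 2
steps(3) = steps(2) + steps(1) = 2 + 1 = 3
steps(4) = steps(3) + steps(2) = 3 + 2 = 5
steps(5) = steps(4) + steps(3) = 5 + 3 = 8
steps(6) = steps(5) + steps(4) = 8 + 5 = 13
steps(7) = steps(6) + steps(5) = 13 + 8 = 21
steps(8) = steps(7) + steps(6) = 21 + 13 = 34
steps(9) = steps(8) + steps(7) = 34 + 21 = 55
steps(10) = steps(9) + steps(8) = 55 + 34 = 89
steps(11) = steps(10) + steps(9) = 89 + 55 = 144
steps(12) = steps(11) + steps(10) = 144 + 89 = 233
steps(13) = steps(12) + steps(11) = 233 + 144 = 377
steps(14) = steps(13) + steps(12) = 377 + 233 = 610
steps(15) = steps(14) + steps(13) = 610 + 377 = 987
steps(16) = steps(15) + steps(14) = 987 + 610 = 1597
steps(17) = steps(16) + steps(15) = 1597 + 987 = 2584
steps(18) = steps(17) + steps(16) = 2584 + 1597 = 4181
steps(19) = steps(18) + steps(17) = 4181 + 2584 = 6765
steps(20) = steps(19) + steps(18) = 6765 + 4181 = 10946
steps(21) = steps(20) + steps(19) = 10946 + 6765 = 17711

17711


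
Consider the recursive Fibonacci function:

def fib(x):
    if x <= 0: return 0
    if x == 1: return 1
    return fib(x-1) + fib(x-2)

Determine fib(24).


Computing fib(24) bottom-up:
fib(0) = 0
fib(1) = 1
fib(2) = fib(1) + fib(0) = 1 + 0 = 1
fib(3) = fib(2) + fib(1) = 1 + 1 = 2
fib(4) = fib(3) + fib(2) = 2 + 1 = 3
fib(5) = fib(4) + fib(3) = 3 + 2 = 5
fib(6) = fib(5) + fib(4) = 5 + 3 = 8
fib(7) = fib(6) + fib(5) = 8 + 5 = 13
fib(8) = fib(7) + fib(6) = 13 + 8 = 21
fib(9) = fib(8) + fib(7) = 21 + 13 = 34
fib(10) = fib(9) + fib(8) = 34 + 21 = 55
fib(11) = fib(10) + fib(9) = 55 + 34 = 89
fib(12) = fib(11) + fib(10) = 89 + 55 = 144
fib(13) = fib(12) + fib(11) = 144 + 89 = 233
fib(14) = fib(13) + fib(12) = 233 + 144 = 377
fib(15) = fib(14) + fib(13) = 377 + 233 = 610
fib(16) = fib(15) + fib(14) = 610 + 377 = 987
fib(17) = fib(16) + fib(15) = 987 + 610 = 1597
fib(18) = fib(17) + fib(16) = 1597 + 987 = 2584
fib(19) = fib(18) + fib(17) = 2584 + 1597 = 4181
fib(20) = fib(19) + fib(18) = 4181 + 2584 = 6765
fib(21) = fib(20) + fib(19) = 6765 + 4181 = 10946
fib(22) = fib(21) + fib(20) = 10946 + 6765 = 17711
fib(23) = fib(22) + fib(21) = 17711 + 10946 = 28657
fib(24) = fib(23) + fib(22) = 28657 + 17711 = 46368

46368


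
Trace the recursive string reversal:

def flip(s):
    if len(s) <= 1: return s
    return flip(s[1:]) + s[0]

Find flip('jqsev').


flip('jqsev') = flip('qsev') + 'j'
flip('qsev') = flip('sev') + 'q'
flip('sev') = flip('ev') + 's'
flip('ev') = flip('v') + 'e'
flip('v') = 'v'  (base case)
Concatenating: 'v' + 'e' + 's' + 'q' + 'j' = 'vesqj'

vesqj


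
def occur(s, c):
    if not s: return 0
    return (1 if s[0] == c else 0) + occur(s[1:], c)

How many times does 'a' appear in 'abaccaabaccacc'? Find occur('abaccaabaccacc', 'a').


s[0]='a' == 'a' -> 1
s[0]='b' != 'a' -> 0
s[0]='a' == 'a' -> 1
s[0]='c' != 'a' -> 0
s[0]='c' != 'a' -> 0
s[0]='a' == 'a' -> 1
s[0]='a' == 'a' -> 1
s[0]='b' != 'a' -> 0
s[0]='a' == 'a' -> 1
s[0]='c' != 'a' -> 0
s[0]='c' != 'a' -> 0
s[0]='a' == 'a' -> 1
s[0]='c' != 'a' -> 0
s[0]='c' != 'a' -> 0
Sum: 1 + 0 + 1 + 0 + 0 + 1 + 1 + 0 + 1 + 0 + 0 + 1 + 0 + 0 = 6

6


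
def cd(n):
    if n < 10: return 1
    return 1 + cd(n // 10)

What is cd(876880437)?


cd(876880437) = 1 + cd(87688043)
cd(87688043) = 1 + cd(8768804)
cd(8768804) = 1 + cd(876880)
cd(876880) = 1 + cd(87688)
cd(87688) = 1 + cd(8768)
cd(8768) = 1 + cd(876)
cd(876) = 1 + cd(87)
cd(87) = 1 + cd(8)
cd(8) = 1  (base case: 8 < 10)
Unwinding: 1 + 1 + 1 + 1 + 1 + 1 + 1 + 1 + 1 = 9

9


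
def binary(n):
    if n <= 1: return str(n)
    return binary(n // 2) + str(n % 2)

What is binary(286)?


binary(286) = binary(143) + '0'
binary(143) = binary(71) + '1'
binary(71) = binary(35) + '1'
binary(35) = binary(17) + '1'
binary(17) = binary(8) + '1'
binary(8) = binary(4) + '0'
binary(4) = binary(2) + '0'
binary(2) = binary(1) + '0'
binary(1) = '1'  (base case)
Concatenating: '1' + '0' + '0' + '0' + '1' + '1' + '1' + '1' + '0' = '100011110'

100011110


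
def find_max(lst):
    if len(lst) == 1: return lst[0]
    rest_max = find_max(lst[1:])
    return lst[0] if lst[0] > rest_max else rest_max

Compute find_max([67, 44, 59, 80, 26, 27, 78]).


find_max([67, 44, 59, 80, 26, 27, 78]): compare 67 with find_max([44, 59, 80, 26, 27, 78])
find_max([44, 59, 80, 26, 27, 78]): compare 44 with find_max([59, 80, 26, 27, 78])
find_max([59, 80, 26, 27, 78]): compare 59 with find_max([80, 26, 27, 78])
find_max([80, 26, 27, 78]): compare 80 with find_max([26, 27, 78])
find_max([26, 27, 78]): compare 26 with find_max([27, 78])
find_max([27, 78]): compare 27 with find_max([78])
find_max([78]) = 78  (base case)
Compare 27 with 78 -> 78
Compare 26 with 78 -> 78
Compare 80 with 78 -> 80
Compare 59 with 80 -> 80
Compare 44 with 80 -> 80
Compare 67 with 80 -> 80

80


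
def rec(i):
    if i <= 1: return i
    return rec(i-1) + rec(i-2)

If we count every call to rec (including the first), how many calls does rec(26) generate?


Let C(n) = total calls for rec(n)
C(0) = 1, C(1) = 1
C(2) = 1 + C(1) + C(0) = 1 + 1 + 1 = 3
C(3) = 1 + C(2) + C(1) = 1 + 3 + 1 = 5
C(4) = 1 + C(3) + C(2) = 1 + 5 + 3 = 9
C(5) = 1 + C(4) + C(3) = 1 + 9 + 5 = 15
C(6) = 1 + C(5) + C(4) = 1 + 15 + 9 = 25
C(7) = 1 + C(6) + C(5) = 1 + 25 + 15 = 41
C(8) = 1 + C(7) + C(6) = 1 + 41 + 25 = 67
C(9) = 1 + C(8) + C(7) = 1 + 67 + 41 = 109
C(10) = 1 + C(9) + C(8) = 1 + 109 + 67 = 177
C(11) = 1 + C(10) + C(9) = 1 + 177 + 109 = 287
C(12) = 1 + C(11) + C(10) = 1 + 287 + 177 = 465
C(13) = 1 + C(12) + C(11) = 1 + 465 + 287 = 753
C(14) = 1 + C(13) + C(12) = 1 + 753 + 465 = 1219
C(15) = 1 + C(14) + C(13) = 1 + 1219 + 753 = 1973
C(16) = 1 + C(15) + C(14) = 1 + 1973 + 1219 = 3193
C(17) = 1 + C(16) + C(15) = 1 + 3193 + 1973 = 5167
C(18) = 1 + C(17) + C(16) = 1 + 5167 + 3193 = 8361
C(19) = 1 + C(18) + C(17) = 1 + 8361 + 5167 = 13529
C(20) = 1 + C(19) + C(18) = 1 + 13529 + 8361 = 21891
C(21) = 1 + C(20) + C(19) = 1 + 21891 + 13529 = 35421
C(22) = 1 + C(21) + C(20) = 1 + 35421 + 21891 = 57313
C(23) = 1 + C(22) + C(21) = 1 + 57313 + 35421 = 92735
C(24) = 1 + C(23) + C(22) = 1 + 92735 + 57313 = 150049
C(25) = 1 + C(24) + C(23) = 1 + 150049 + 92735 = 242785
C(26) = 1 + C(25) + C(24) = 1 + 242785 + 150049 = 392835

392835


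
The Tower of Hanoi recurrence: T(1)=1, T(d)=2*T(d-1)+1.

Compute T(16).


T(16) = 2 * T(15) + 1
T(15) = 2 * T(14) + 1
T(14) = 2 * T(13) + 1
T(13) = 2 * T(12) + 1
T(12) = 2 * T(11) + 1
T(11) = 2 * T(10) + 1
T(10) = 2 * T(9) + 1
T(9) = 2 * T(8) + 1
T(8) = 2 * T(7) + 1
T(7) = 2 * T(6) + 1
T(6) = 2 * T(5) + 1
T(5) = 2 * T(4) + 1
T(4) = 2 * T(3) + 1
T(3) = 2 * T(2) + 1
T(2) = 2 * T(1) + 1
T(1) = 1  (base case)
T(2) = 2 * 1 + 1 = 3
T(3) = 2 * 3 + 1 = 7
T(4) = 2 * 7 + 1 = 15
T(5) = 2 * 15 + 1 = 31
T(6) = 2 * 31 + 1 = 63
T(7) = 2 * 63 + 1 = 127
T(8) = 2 * 127 + 1 = 255
T(9) = 2 * 255 + 1 = 511
T(10) = 2 * 511 + 1 = 1023
T(11) = 2 * 1023 + 1 = 2047
T(12) = 2 * 2047 + 1 = 4095
T(13) = 2 * 4095 + 1 = 8191
T(14) = 2 * 8191 + 1 = 16383
T(15) = 2 * 16383 + 1 = 32767
T(16) = 2 * 32767 + 1 = 65535

65535


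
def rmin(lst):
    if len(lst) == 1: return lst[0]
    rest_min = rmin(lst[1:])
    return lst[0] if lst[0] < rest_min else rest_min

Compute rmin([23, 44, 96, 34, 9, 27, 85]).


rmin([23, 44, 96, 34, 9, 27, 85]): compare 23 with rmin([44, 96, 34, 9, 27, 85])
rmin([44, 96, 34, 9, 27, 85]): compare 44 with rmin([96, 34, 9, 27, 85])
rmin([96, 34, 9, 27, 85]): compare 96 with rmin([34, 9, 27, 85])
rmin([34, 9, 27, 85]): compare 34 with rmin([9, 27, 85])
rmin([9, 27, 85]): compare 9 with rmin([27, 85])
rmin([27, 85]): compare 27 with rmin([85])
rmin([85]) = 85  (base case)
Compare 27 with 85 -> 27
Compare 9 with 27 -> 9
Compare 34 with 9 -> 9
Compare 96 with 9 -> 9
Compare 44 with 9 -> 9
Compare 23 with 9 -> 9

9


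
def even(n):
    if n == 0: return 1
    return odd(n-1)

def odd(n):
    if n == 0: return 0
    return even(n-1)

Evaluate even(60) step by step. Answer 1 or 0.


even(60) = odd(59)
odd(59) = even(58)
even(58) = odd(57)
odd(57) = even(56)
even(56) = odd(55)
odd(55) = even(54)
even(54) = odd(53)
odd(53) = even(52)
even(52) = odd(51)
odd(51) = even(50)
even(50) = odd(49)
odd(49) = even(48)
even(48) = odd(47)
odd(47) = even(46)
even(46) = odd(45)
odd(45) = even(44)
even(44) = odd(43)
odd(43) = even(42)
even(42) = odd(41)
odd(41) = even(40)
even(40) = odd(39)
odd(39) = even(38)
even(38) = odd(37)
odd(37) = even(36)
even(36) = odd(35)
odd(35) = even(34)
even(34) = odd(33)
odd(33) = even(32)
even(32) = odd(31)
odd(31) = even(30)
even(30) = odd(29)
odd(29) = even(28)
even(28) = odd(27)
odd(27) = even(26)
even(26) = odd(25)
odd(25) = even(24)
even(24) = odd(23)
odd(23) = even(22)
even(22) = odd(21)
odd(21) = even(20)
even(20) = odd(19)
odd(19) = even(18)
even(18) = odd(17)
odd(17) = even(16)
even(16) = odd(15)
odd(15) = even(14)
even(14) = odd(13)
odd(13) = even(12)
even(12) = odd(11)
odd(11) = even(10)
even(10) = odd(9)
odd(9) = even(8)
even(8) = odd(7)
odd(7) = even(6)
even(6) = odd(5)
odd(5) = even(4)
even(4) = odd(3)
odd(3) = even(2)
even(2) = odd(1)
odd(1) = even(0)
even(0) = 1  (base case)
Result: 1

1


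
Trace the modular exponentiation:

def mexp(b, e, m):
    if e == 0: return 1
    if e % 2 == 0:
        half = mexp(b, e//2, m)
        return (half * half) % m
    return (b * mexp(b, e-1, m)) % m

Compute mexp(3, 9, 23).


mexp(3, 9, 23): e is odd, compute mexp(3, 8, 23)
  mexp(3, 8, 23): e is even, compute mexp(3, 4, 23)
    mexp(3, 4, 23): e is even, compute mexp(3, 2, 23)
      mexp(3, 2, 23): e is even, compute mexp(3, 1, 23)
        mexp(3, 1, 23): e is odd, compute mexp(3, 0, 23)
          mexp(3, 0, 23) = 1
        (3 * 1) % 23 = 3
      half=3, (3*3) % 23 = 9
    half=9, (9*9) % 23 = 12
  half=12, (12*12) % 23 = 6
(3 * 6) % 23 = 18

18


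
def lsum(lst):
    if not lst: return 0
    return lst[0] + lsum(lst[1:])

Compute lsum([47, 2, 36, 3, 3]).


lsum([47, 2, 36, 3, 3]) = 47 + lsum([2, 36, 3, 3])
lsum([2, 36, 3, 3]) = 2 + lsum([36, 3, 3])
lsum([36, 3, 3]) = 36 + lsum([3, 3])
lsum([3, 3]) = 3 + lsum([3])
lsum([3]) = 3 + lsum([])
lsum([]) = 0  (base case)
Total: 47 + 2 + 36 + 3 + 3 + 0 = 91

91


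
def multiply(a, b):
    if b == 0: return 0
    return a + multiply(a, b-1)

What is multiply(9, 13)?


multiply(9, 13) = 9 + multiply(9, 12)
multiply(9, 12) = 9 + multiply(9, 11)
multiply(9, 11) = 9 + multiply(9, 10)
multiply(9, 10) = 9 + multiply(9, 9)
multiply(9, 9) = 9 + multiply(9, 8)
multiply(9, 8) = 9 + multiply(9, 7)
multiply(9, 7) = 9 + multiply(9, 6)
multiply(9, 6) = 9 + multiply(9, 5)
multiply(9, 5) = 9 + multiply(9, 4)
multiply(9, 4) = 9 + multiply(9, 3)
multiply(9, 3) = 9 + multiply(9, 2)
multiply(9, 2) = 9 + multiply(9, 1)
multiply(9, 1) = 9 + multiply(9, 0)
multiply(9, 0) = 0  (base case)
Total: 9 + 9 + 9 + 9 + 9 + 9 + 9 + 9 + 9 + 9 + 9 + 9 + 9 + 0 = 117

117


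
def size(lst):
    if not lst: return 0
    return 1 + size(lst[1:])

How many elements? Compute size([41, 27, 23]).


size([41, 27, 23]) = 1 + size([27, 23])
size([27, 23]) = 1 + size([23])
size([23]) = 1 + size([])
size([]) = 0  (base case)
Unwinding: 1 + 1 + 1 + 0 = 3

3


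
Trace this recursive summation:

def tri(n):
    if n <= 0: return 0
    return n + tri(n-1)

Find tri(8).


tri(8)
= 8 + 7 + 6 + 5 + 4 + 3 + 2 + 1 + tri(0)
= 8 + 7 + 6 + 5 + 4 + 3 + 2 + 1 + 0
= 36

36


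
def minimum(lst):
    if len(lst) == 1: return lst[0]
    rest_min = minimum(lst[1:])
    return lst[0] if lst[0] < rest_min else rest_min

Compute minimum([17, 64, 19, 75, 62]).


minimum([17, 64, 19, 75, 62]): compare 17 with minimum([64, 19, 75, 62])
minimum([64, 19, 75, 62]): compare 64 with minimum([19, 75, 62])
minimum([19, 75, 62]): compare 19 with minimum([75, 62])
minimum([75, 62]): compare 75 with minimum([62])
minimum([62]) = 62  (base case)
Compare 75 with 62 -> 62
Compare 19 with 62 -> 19
Compare 64 with 19 -> 19
Compare 17 with 19 -> 17

17


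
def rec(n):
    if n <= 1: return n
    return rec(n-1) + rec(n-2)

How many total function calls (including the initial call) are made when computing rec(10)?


Let C(n) = total calls for rec(n)
C(0) = 1, C(1) = 1
C(2) = 1 + C(1) + C(0) = 1 + 1 + 1 = 3
C(3) = 1 + C(2) + C(1) = 1 + 3 + 1 = 5
C(4) = 1 + C(3) + C(2) = 1 + 5 + 3 = 9
C(5) = 1 + C(4) + C(3) = 1 + 9 + 5 = 15
C(6) = 1 + C(5) + C(4) = 1 + 15 + 9 = 25
C(7) = 1 + C(6) + C(5) = 1 + 25 + 15 = 41
C(8) = 1 + C(7) + C(6) = 1 + 41 + 25 = 67
C(9) = 1 + C(8) + C(7) = 1 + 67 + 41 = 109
C(10) = 1 + C(9) + C(8) = 1 + 109 + 67 = 177

177
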